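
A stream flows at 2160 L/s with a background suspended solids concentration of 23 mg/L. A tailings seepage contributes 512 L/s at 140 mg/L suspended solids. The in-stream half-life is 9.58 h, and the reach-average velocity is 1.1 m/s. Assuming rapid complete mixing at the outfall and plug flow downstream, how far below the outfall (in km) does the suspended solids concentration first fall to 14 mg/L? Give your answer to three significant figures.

64.4 km

After mixing, C = (2160·23.00 + 512.0·140.0) / 2672 = 121400/2672 = 45.42 mg/L.
Half-life 9.58 h → k = ln 2 / 9.58 = 0.07235 h⁻¹ = 1.736 d⁻¹.
Set 45.42·exp(−k·t) = 14 → t = ln(45.42/14)/k = 58560 s = 16.27 h.
Distance = v·t = 1.1·58560 = 64410 m = 64.41 km.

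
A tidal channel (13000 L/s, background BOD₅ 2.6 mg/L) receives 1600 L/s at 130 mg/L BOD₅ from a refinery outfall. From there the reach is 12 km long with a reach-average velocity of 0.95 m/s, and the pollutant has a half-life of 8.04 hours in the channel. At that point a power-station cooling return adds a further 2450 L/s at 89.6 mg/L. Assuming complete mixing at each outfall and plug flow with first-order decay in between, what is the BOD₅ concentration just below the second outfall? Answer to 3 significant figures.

23.4 mg/L

Conservation of mass: C = (13000·2.600 + 1600·130.0) / 14600 = 241800/14600 = 16.56 mg/L; combined flow 14600 L/s.
Travel time t = 12·1000 / 0.95 = 12630 s = 3.509 h.
Half-life 8.04 h → k = ln 2 / 8.04 = 0.08621 h⁻¹ = 2.069 d⁻¹.
Applying C = C₀e^(−kt): 16.56 × 0.7390 = 12.24 mg/L.
Second outfall: C = (14600·12.24 + 2450·89.60)/17050 = 23.35 mg/L.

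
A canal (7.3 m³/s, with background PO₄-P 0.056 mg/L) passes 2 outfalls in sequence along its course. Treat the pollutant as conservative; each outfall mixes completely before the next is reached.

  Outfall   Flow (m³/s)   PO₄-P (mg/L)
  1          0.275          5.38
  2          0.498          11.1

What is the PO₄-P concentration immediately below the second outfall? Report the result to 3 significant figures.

0.919 mg/L

Below outfall 1: Q → 7.575 m³/s, C = (7.300·0.05600 + 0.2750·5.380)/7.575 = 0.2493 mg/L.
Below outfall 2: Q → 8.073 m³/s, C = (7.575·0.2493 + 0.4980·11.10)/8.073 = 0.9186 mg/L.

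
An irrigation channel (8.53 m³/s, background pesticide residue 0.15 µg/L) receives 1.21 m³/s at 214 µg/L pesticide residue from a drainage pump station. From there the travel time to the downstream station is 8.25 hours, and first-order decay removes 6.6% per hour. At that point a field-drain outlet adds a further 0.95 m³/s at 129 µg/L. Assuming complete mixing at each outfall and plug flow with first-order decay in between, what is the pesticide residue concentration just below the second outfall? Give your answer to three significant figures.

25.3 µg/L

After mixing, C = (8.530·0.1500 + 1.210·214.0) / 9.740 = 260.2/9.740 = 26.72 µg/L; combined flow 9.740 m³/s.
6.6%/h lost → k = −ln(1 − 0.066) = 0.06828 h⁻¹.
After decay, C = 26.72 × e^(−kt) = 26.72 × 0.5693 = 15.21 µg/L.
Second outfall: C = (9.740·15.21 + 0.9500·129.0)/10.69 = 25.32 µg/L.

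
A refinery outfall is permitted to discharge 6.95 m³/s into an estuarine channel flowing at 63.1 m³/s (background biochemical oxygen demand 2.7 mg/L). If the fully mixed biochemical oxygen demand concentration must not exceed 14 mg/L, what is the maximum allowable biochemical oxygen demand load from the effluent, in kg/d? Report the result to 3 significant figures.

70000 kg/d

Mass balance at the limit: 63.10·2.700 + 6.950·Cₑ = 70.05·14 → Cₑ = 116.6 mg/L.
Load = 6.950 m³/s × 116.6 g/m³ × 86 400 s/d = 70010 kg/d.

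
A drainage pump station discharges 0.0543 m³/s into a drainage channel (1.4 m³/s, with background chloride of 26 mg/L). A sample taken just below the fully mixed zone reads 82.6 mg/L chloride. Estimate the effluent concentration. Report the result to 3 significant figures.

Mass balance: 1.400·26.00 + 0.05430·Cₑ = 1.454·82.60
→ Cₑ = (1.454·82.60 − 1.400·26.00) / 0.05430 = 1542 mg/L.

1540 mg/L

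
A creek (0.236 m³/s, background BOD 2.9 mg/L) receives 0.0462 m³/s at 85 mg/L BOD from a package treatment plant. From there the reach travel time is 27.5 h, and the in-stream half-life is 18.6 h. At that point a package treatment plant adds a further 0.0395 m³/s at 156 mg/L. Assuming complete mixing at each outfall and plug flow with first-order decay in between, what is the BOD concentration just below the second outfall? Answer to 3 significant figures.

Mixed concentration C = ΣQC/ΣQ = (0.2360·2.900 + 0.04620·85.00) / 0.2822 = 4.611/0.2822 = 16.34 mg/L; combined flow 0.2822 m³/s.
Half-life 18.6 h → k = ln 2 / 18.6 = 0.03727 h⁻¹ = 0.8944 d⁻¹.
Applying C = C₀e^(−kt): 16.34 × 0.3589 = 5.864 mg/L.
At the second outfall, C = (0.2822·5.864 + 0.03950·156.0) / (0.2822 + 0.03950) = 24.30 mg/L.

24.3 mg/L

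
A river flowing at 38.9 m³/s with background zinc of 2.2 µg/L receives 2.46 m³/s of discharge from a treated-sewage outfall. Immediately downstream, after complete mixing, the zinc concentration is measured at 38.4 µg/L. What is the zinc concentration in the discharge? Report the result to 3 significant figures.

Mass balance: 38.90·2.200 + 2.460·Cₑ = 41.36·38.40
→ Cₑ = (41.36·38.40 − 38.90·2.200) / 2.460 = 610.8 µg/L.

611 µg/L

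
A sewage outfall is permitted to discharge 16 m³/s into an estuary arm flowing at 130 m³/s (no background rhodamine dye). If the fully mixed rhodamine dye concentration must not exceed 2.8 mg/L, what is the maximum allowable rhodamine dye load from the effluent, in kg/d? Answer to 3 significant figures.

Mass balance at the limit: 130.0·0 + 16.00·Cₑ = 146.0·2.8 → Cₑ = 25.55 mg/L.
Load = 16.00 m³/s × 25.55 g/m³ × 86 400 s/d = 35320 kg/d.

35300 kg/d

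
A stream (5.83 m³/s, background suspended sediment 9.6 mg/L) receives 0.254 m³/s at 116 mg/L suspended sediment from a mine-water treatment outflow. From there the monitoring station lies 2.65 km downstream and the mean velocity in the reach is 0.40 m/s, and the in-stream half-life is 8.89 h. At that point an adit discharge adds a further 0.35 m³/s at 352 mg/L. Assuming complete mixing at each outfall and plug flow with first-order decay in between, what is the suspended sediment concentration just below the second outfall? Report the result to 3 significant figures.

Mixed concentration C = ΣQC/ΣQ = (5.830·9.600 + 0.2540·116.0) / 6.084 = 85.43/6.084 = 14.04 mg/L; combined flow 6.084 m³/s.
Travel time t = 2.65·1000 / 0.40 = 6625 s = 1.840 h.
Half-life 8.89 h → k = ln 2 / 8.89 = 0.07797 h⁻¹ = 1.871 d⁻¹.
Decay over the reach: 14.04·exp(−kt) = 14.04·0.8663 = 12.17 mg/L.
Second outfall: C = (6.084·12.17 + 0.3500·352.0)/6.434 = 30.65 mg/L.

30.7 mg/L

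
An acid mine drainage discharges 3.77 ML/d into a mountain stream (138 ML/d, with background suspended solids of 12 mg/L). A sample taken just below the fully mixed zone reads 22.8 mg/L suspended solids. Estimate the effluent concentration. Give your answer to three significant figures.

Mass balance: 138.0·12.00 + 3.770·Cₑ = 141.8·22.80
→ Cₑ = (141.8·22.80 − 138.0·12.00) / 3.770 = 418.1 mg/L.

418 mg/L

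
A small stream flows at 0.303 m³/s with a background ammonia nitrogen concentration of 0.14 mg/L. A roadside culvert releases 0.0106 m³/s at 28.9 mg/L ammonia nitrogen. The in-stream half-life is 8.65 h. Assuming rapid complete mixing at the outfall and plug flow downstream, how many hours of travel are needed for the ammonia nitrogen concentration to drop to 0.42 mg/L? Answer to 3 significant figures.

After mixing, C = (0.3030·0.1400 + 0.01060·28.90) / 0.3136 = 0.3488/0.3136 = 1.112 mg/L.
Half-life 8.65 h → k = ln 2 / 8.65 = 0.08013 h⁻¹ = 1.923 d⁻¹.
1.112·exp(−k·t) = 0.42 → t = ln(1.112/0.42)/k = 43750 s = 12.15 h.

12.2 h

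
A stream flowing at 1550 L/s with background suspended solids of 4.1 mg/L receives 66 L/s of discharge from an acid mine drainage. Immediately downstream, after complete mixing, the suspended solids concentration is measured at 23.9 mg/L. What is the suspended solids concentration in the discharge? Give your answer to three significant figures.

489 mg/L

Mass balance: 1550·4.100 + 66.00·Cₑ = 1616·23.90
→ Cₑ = (1616·23.90 − 1550·4.100) / 66.00 = 488.9 mg/L.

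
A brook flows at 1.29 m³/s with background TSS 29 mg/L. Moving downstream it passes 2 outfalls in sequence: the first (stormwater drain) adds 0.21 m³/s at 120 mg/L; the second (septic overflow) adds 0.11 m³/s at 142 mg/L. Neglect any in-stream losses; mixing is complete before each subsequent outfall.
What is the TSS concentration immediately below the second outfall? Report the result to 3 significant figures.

48.6 mg/L

Outfall 1: combined Q = 1.500 m³/s; C = (1.290·29.00 + 0.2100·120.0)/1.500 = 41.74 mg/L.
Outfall 2: combined Q = 1.610 m³/s; C = (1.500·41.74 + 0.1100·142.0)/1.610 = 48.59 mg/L.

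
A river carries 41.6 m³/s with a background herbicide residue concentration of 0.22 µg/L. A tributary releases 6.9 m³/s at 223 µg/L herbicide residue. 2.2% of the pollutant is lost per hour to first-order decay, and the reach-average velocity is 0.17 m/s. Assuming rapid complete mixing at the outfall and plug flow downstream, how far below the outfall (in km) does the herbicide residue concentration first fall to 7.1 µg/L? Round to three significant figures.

Mixed concentration C = ΣQC/ΣQ = (41.60·0.2200 + 6.900·223.0) / 48.50 = 1548/48.50 = 31.91 µg/L.
2.2%/h lost → k = −ln(1 − 0.022) = 0.02225 h⁻¹.
Set 31.91·exp(−k·t) = 7.1 → t = ln(31.91/7.1)/k = 243200 s = 67.56 h.
Distance = v·t = 0.17·243200 = 41350 m = 41.35 km.

41.3 km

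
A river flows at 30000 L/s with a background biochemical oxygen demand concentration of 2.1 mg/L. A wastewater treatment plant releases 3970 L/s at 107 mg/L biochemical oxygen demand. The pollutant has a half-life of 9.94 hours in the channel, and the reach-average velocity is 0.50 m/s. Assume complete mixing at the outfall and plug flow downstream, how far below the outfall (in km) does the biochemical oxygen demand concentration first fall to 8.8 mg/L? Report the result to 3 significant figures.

12.6 km

Flow-weighted average: C = (30000·2.100 + 3970·107.0) / 33970 = 487800/33970 = 14.36 mg/L.
Half-life 9.94 h → k = ln 2 / 9.94 = 0.06973 h⁻¹ = 1.674 d⁻¹.
Set 14.36·exp(−k·t) = 8.8 → t = ln(14.36/8.8)/k = 25280 s = 7.022 h.
Distance = v·t = 0.50·25280 = 12640 m = 12.64 km.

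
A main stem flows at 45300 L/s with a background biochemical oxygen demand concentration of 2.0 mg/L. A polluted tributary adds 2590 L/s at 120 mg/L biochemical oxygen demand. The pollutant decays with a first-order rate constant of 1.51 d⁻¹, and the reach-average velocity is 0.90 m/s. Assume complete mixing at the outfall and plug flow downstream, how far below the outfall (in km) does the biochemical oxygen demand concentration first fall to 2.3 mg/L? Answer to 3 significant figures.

Flow-weighted average: C = (45300·2.000 + 2590·120.0) / 47890 = 401400/47890 = 8.382 mg/L.
Set 8.382·exp(−k·t) = 2.3 → t = ln(8.382/2.3)/k = 73990 s = 20.55 h.
Distance = v·t = 0.90·73990 = 66590 m = 66.59 km.

66.6 km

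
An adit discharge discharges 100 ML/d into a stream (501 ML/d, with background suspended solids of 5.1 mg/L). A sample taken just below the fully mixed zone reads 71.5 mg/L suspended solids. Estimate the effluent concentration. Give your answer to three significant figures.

Mass balance: 501.0·5.100 + 100.0·Cₑ = 601.0·71.50
→ Cₑ = (601.0·71.50 − 501.0·5.100) / 100.0 = 404.2 mg/L.

404 mg/L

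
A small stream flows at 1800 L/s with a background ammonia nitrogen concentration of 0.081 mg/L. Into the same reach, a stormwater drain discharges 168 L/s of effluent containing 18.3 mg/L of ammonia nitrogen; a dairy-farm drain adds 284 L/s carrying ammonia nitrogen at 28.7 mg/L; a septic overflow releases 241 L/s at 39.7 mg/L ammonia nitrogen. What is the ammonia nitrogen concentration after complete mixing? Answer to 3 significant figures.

Mass balance: C = (1800·0.08100 + 168.0·18.30 + 284.0·28.70 + 241.0·39.70) / 2493 = 20940/2493 = 8.399 mg/L.

8.40 mg/L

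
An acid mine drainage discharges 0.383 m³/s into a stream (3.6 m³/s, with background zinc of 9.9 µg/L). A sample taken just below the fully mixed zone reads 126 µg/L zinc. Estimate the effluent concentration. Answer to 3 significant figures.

Mass balance: 3.600·9.900 + 0.3830·Cₑ = 3.983·126.0
→ Cₑ = (3.983·126.0 − 3.600·9.900) / 0.3830 = 1217 µg/L.

1220 µg/L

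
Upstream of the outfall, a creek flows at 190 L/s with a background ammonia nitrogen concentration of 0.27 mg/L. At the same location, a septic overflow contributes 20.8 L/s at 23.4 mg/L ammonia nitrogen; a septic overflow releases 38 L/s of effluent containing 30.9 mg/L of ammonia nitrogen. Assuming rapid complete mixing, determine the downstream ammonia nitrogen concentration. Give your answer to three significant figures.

6.88 mg/L

After mixing, C = (190.0·0.2700 + 20.80·23.40 + 38.00·30.90) / 248.8 = 1712/248.8 = 6.882 mg/L.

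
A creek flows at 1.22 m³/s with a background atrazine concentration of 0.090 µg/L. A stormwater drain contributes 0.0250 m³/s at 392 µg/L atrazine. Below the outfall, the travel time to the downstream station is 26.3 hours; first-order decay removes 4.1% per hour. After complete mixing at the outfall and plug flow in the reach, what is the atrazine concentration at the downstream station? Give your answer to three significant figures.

Flow-weighted average: C = (1.220·0.09000 + 0.02500·392.0) / 1.245 = 9.910/1.245 = 7.960 µg/L.
4.1%/h lost → k = −ln(1 − 0.041) = 0.04186 h⁻¹.
Applying C = C₀e^(−kt): 7.960 × 0.3325 = 2.647 µg/L.

2.65 µg/L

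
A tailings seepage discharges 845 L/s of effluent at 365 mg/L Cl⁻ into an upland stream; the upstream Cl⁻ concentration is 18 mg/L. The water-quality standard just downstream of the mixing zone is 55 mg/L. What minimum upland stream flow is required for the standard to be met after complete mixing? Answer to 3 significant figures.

7080 L/s

Set C_mix = 55: (Q·18.00 + 845.0·365.0) / (Q + 845.0) = 55
→ Q = 845.0·(365.0 − 55)/(55 − 18.00) = 7080 L/s.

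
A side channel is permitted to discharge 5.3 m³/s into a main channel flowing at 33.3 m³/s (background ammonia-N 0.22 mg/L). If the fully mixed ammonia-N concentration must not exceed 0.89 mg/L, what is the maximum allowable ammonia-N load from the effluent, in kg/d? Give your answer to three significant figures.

Mass balance at the limit: 33.30·0.2200 + 5.300·Cₑ = 38.60·0.89 → Cₑ = 5.100 mg/L.
Load = 5.300 m³/s × 5.100 g/m³ × 86 400 s/d = 2335 kg/d.

2340 kg/d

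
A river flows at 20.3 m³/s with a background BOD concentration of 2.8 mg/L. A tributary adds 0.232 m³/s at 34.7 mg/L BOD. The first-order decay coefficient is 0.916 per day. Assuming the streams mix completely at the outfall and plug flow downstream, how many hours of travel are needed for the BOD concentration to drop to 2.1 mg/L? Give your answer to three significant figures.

10.7 h

After mixing, C = (20.30·2.800 + 0.2320·34.70) / 20.53 = 64.89/20.53 = 3.160 mg/L.
3.160·exp(−k·t) = 2.1 → t = ln(3.160/2.1)/k = 38560 s = 10.71 h.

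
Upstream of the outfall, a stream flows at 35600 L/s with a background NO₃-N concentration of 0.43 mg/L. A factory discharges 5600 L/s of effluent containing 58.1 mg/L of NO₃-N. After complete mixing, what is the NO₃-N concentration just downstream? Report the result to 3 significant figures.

Flow-weighted average: C = (35600·0.4300 + 5600·58.10) / 41200 = 340700/41200 = 8.269 mg/L.

8.27 mg/L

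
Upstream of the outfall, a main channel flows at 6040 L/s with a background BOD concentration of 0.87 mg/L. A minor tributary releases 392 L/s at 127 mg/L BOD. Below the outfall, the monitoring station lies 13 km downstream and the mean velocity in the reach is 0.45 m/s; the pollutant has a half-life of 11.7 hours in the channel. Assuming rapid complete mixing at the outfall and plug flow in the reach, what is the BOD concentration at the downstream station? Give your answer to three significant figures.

5.32 mg/L

Mixed concentration C = ΣQC/ΣQ = (6040·0.8700 + 392.0·127.0) / 6432 = 55040/6432 = 8.557 mg/L.
Travel time t = 13·1000 / 0.45 = 28890 s = 8.025 h.
Half-life 11.7 h → k = ln 2 / 11.7 = 0.05924 h⁻¹ = 1.422 d⁻¹.
First-order decay: C = 8.557·exp(−k·t) = 8.557·0.6216 = 5.319 mg/L.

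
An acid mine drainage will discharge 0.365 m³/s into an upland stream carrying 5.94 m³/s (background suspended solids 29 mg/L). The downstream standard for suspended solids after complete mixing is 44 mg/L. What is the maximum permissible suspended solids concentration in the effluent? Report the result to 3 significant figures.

At the limit, (Qr·Cr + Qe·Cₑ)/(Qr + Qe) = 44:
Cₑ = (6.305·44 − 5.940·29.00) / 0.3650 = 288.1 mg/L.

288 mg/L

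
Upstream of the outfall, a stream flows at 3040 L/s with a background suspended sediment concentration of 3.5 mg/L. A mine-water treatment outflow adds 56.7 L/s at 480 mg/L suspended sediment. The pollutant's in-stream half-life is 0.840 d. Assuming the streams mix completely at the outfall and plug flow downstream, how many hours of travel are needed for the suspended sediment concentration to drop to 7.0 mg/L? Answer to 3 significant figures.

Flow-weighted average: C = (3040·3.500 + 56.70·480.0) / 3097 = 37860/3097 = 12.22 mg/L.
Half-life 0.840 d → k = ln 2 / 0.840 = 0.8252 d⁻¹.
12.22·exp(−k·t) = 7.0 → t = ln(12.22/7.0)/k = 58380 s = 16.22 h.

16.2 h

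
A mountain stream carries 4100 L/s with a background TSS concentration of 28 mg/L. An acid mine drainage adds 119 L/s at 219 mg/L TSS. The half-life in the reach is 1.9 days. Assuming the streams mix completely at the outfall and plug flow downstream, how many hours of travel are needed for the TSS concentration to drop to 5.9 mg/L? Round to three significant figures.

114 h

Mixed concentration C = ΣQC/ΣQ = (4100·28.00 + 119.0·219.0) / 4219 = 140900/4219 = 33.39 mg/L.
Half-life 1.9 d → k = ln 2 / 1.9 = 0.3648 d⁻¹.
33.39·exp(−k·t) = 5.9 → t = ln(33.39/5.9)/k = 410500 s = 114.0 h.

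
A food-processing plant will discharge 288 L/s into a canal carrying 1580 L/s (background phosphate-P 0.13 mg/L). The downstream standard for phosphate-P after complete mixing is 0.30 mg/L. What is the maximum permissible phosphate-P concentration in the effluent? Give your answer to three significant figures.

1.23 mg/L

At the limit, (Qr·Cr + Qe·Cₑ)/(Qr + Qe) = 0.30:
Cₑ = (1868·0.30 − 1580·0.1300) / 288.0 = 1.233 mg/L.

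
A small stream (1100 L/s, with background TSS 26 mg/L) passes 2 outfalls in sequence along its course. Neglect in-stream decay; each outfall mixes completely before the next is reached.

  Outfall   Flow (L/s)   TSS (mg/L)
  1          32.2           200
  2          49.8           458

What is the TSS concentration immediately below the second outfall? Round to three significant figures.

48.9 mg/L

Below outfall 1: Q → 1132 L/s, C = (1100·26.00 + 32.20·200.0)/1132 = 30.95 mg/L.
Below outfall 2: Q → 1182 L/s, C = (1132·30.95 + 49.80·458.0)/1182 = 48.94 mg/L.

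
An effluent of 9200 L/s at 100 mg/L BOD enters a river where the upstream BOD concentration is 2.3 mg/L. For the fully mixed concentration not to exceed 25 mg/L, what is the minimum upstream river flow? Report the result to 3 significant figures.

30400 L/s

Set C_mix = 25: (Q·2.300 + 9200·100.0) / (Q + 9200) = 25
→ Q = 9200·(100.0 − 25)/(25 − 2.300) = 30400 L/s.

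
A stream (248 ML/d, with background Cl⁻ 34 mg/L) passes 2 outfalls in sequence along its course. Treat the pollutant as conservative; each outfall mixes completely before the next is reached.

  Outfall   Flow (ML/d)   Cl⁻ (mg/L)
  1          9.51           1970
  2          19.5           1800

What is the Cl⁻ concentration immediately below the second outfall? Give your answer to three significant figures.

225 mg/L

Outfall 1: combined Q = 257.5 ML/d; C = (248.0·34.00 + 9.510·1970)/257.5 = 105.5 mg/L.
Outfall 2: combined Q = 277.0 ML/d; C = (257.5·105.5 + 19.50·1800)/277.0 = 224.8 mg/L.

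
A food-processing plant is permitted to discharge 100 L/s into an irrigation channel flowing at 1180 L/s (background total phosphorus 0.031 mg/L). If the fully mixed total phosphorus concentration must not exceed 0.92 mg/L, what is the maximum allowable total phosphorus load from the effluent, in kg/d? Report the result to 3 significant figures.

Mass balance at the limit: 1180·0.03100 + 100.0·Cₑ = 1280·0.92 → Cₑ = 11.41 mg/L.
100.0 L/s = 0.1000 m³/s. Load = 0.1000 m³/s × 11.41 g/m³ × 86 400 s/d = 98.58 kg/d.

98.6 kg/d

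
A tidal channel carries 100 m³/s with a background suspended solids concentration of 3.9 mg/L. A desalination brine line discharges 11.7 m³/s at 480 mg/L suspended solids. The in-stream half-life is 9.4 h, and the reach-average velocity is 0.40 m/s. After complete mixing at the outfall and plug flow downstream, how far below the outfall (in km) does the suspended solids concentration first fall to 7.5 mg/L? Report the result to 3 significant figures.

38.5 km

Conservation of mass: C = (100.0·3.900 + 11.70·480.0) / 111.7 = 6006/111.7 = 53.77 mg/L.
Half-life 9.4 h → k = ln 2 / 9.4 = 0.07374 h⁻¹ = 1.770 d⁻¹.
Set 53.77·exp(−k·t) = 7.5 → t = ln(53.77/7.5)/k = 96170 s = 26.71 h.
Distance = v·t = 0.40·96170 = 38470 m = 38.47 km.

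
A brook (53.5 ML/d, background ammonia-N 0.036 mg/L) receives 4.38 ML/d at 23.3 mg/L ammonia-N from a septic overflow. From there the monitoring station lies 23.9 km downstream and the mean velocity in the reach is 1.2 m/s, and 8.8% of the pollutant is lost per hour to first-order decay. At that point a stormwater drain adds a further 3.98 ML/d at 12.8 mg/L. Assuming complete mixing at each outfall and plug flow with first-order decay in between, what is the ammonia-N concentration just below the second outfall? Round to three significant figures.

1.83 mg/L

Flow-weighted average: C = (53.50·0.03600 + 4.380·23.30) / 57.88 = 104.0/57.88 = 1.796 mg/L; combined flow 57.88 ML/d.
Travel time t = 23.9·1000 / 1.2 = 19920 s = 5.532 h.
8.8%/h lost → k = −ln(1 − 0.088) = 0.09212 h⁻¹.
After decay, C = 1.796 × e^(−kt) = 1.796 × 0.6007 = 1.079 mg/L.
Second outfall: C = (57.88·1.079 + 3.980·12.80)/61.86 = 1.833 mg/L.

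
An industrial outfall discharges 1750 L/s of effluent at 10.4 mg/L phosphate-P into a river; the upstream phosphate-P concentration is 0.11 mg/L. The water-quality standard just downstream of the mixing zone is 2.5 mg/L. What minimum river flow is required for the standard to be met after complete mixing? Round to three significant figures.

5780 L/s

Set C_mix = 2.5: (Q·0.1100 + 1750·10.40) / (Q + 1750) = 2.5
→ Q = 1750·(10.40 − 2.5)/(2.5 − 0.1100) = 5785 L/s.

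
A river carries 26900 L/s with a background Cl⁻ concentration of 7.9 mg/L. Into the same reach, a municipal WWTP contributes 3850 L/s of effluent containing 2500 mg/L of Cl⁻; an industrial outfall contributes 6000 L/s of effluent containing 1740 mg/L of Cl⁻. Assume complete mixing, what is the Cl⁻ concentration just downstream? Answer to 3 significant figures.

Conservation of mass: C = (26900·7.900 + 3850·2500 + 6000·1740) / 36750 = 20280000/36750 = 551.8 mg/L.

552 mg/L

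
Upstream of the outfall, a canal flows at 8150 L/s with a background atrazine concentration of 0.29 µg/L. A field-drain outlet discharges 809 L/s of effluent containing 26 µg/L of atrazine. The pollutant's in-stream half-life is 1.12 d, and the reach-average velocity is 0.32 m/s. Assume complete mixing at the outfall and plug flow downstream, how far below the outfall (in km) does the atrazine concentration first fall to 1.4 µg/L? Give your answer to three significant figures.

After mixing, C = (8150·0.2900 + 809.0·26.00) / 8959 = 23400/8959 = 2.612 µg/L.
Half-life 1.12 d → k = ln 2 / 1.12 = 0.6189 d⁻¹.
Set 2.612·exp(−k·t) = 1.4 → t = ln(2.612/1.4)/k = 87040 s = 24.18 h.
Distance = v·t = 0.32·87040 = 27850 m = 27.85 km.

27.9 km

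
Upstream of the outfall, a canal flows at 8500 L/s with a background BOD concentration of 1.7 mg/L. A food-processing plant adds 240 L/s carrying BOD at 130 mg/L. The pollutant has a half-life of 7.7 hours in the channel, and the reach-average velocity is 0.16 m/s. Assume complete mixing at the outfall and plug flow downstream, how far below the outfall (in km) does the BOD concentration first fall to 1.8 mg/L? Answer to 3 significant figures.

6.82 km

Mass balance: C = (8500·1.700 + 240.0·130.0) / 8740 = 45650/8740 = 5.223 mg/L.
Half-life 7.7 h → k = ln 2 / 7.7 = 0.09002 h⁻¹ = 2.160 d⁻¹.
Set 5.223·exp(−k·t) = 1.8 → t = ln(5.223/1.8)/k = 42600 s = 11.83 h.
Distance = v·t = 0.16·42600 = 6817 m = 6.817 km.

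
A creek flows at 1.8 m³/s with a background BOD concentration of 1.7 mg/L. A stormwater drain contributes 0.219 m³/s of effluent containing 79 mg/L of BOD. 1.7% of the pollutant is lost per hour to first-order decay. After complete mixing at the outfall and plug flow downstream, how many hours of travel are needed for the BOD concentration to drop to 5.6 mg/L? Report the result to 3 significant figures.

Conservation of mass: C = (1.800·1.700 + 0.2190·79.00) / 2.019 = 20.36/2.019 = 10.08 mg/L.
1.7%/h lost → k = −ln(1 − 0.017) = 0.01715 h⁻¹.
10.08·exp(−k·t) = 5.6 → t = ln(10.08/5.6)/k = 123500 s = 34.31 h.

34.3 h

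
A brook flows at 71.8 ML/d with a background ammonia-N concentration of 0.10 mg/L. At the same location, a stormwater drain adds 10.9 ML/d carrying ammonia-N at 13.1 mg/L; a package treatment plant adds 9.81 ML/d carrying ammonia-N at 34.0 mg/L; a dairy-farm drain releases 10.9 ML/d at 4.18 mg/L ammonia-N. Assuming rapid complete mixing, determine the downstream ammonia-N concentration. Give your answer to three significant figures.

Mass balance: C = (71.80·0.1000 + 10.90·13.10 + 9.810·34.00 + 10.90·4.180) / 103.4 = 529.1/103.4 = 5.116 mg/L.

5.12 mg/L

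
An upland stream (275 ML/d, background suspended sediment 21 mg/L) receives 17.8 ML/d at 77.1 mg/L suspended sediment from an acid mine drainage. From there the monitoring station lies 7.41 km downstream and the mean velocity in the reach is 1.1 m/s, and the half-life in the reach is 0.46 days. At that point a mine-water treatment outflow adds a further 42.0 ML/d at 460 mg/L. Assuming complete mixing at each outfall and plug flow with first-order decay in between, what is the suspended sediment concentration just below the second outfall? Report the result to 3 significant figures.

76.7 mg/L

Mass balance: C = (275.0·21.00 + 17.80·77.10) / 292.8 = 7147/292.8 = 24.41 mg/L; combined flow 292.8 ML/d.
Travel time t = 7.41·1000 / 1.1 = 6736 s = 1.871 h.
Half-life 0.46 d → k = ln 2 / 0.46 = 1.507 d⁻¹.
Decay over the reach: 24.41·exp(−kt) = 24.41·0.8892 = 21.70 mg/L.
Second outfall: C = (292.8·21.70 + 42.00·460.0)/334.8 = 76.69 mg/L.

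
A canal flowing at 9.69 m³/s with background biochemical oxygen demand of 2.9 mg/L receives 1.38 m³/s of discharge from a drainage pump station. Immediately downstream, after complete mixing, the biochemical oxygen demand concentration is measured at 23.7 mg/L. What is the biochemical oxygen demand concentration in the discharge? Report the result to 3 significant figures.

170 mg/L

Mass balance: 9.690·2.900 + 1.380·Cₑ = 11.07·23.70
→ Cₑ = (11.07·23.70 − 9.690·2.900) / 1.380 = 169.8 mg/L.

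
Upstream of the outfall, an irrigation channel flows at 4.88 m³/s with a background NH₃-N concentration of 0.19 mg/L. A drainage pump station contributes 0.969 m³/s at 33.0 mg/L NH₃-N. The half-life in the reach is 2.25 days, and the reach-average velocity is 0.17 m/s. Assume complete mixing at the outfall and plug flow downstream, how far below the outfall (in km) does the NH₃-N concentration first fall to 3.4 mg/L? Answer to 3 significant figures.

Mass balance: C = (4.880·0.1900 + 0.9690·33.00) / 5.849 = 32.90/5.849 = 5.626 mg/L.
Half-life 2.25 d → k = ln 2 / 2.25 = 0.3081 d⁻¹.
Set 5.626·exp(−k·t) = 3.4 → t = ln(5.626/3.4)/k = 141200 s = 39.23 h.
Distance = v·t = 0.17·141200 = 24010 m = 24.01 km.

24.0 km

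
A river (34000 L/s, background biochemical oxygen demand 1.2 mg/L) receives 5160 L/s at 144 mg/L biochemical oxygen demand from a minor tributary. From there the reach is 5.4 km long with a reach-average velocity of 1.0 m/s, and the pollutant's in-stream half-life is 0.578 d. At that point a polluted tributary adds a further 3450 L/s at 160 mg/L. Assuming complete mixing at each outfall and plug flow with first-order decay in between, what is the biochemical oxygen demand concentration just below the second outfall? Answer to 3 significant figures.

After mixing, C = (34000·1.200 + 5160·144.0) / 39160 = 783800/39160 = 20.02 mg/L; combined flow 39160 L/s.
Travel time t = 5.4·1000 / 1.0 = 5400 s = 1.500 h.
Half-life 0.578 d → k = ln 2 / 0.578 = 1.199 d⁻¹.
After decay, C = 20.02 × e^(−kt) = 20.02 × 0.9278 = 18.57 mg/L.
At the second outfall, C = (39160·18.57 + 3450·160.0) / (39160 + 3450) = 30.02 mg/L.

30.0 mg/L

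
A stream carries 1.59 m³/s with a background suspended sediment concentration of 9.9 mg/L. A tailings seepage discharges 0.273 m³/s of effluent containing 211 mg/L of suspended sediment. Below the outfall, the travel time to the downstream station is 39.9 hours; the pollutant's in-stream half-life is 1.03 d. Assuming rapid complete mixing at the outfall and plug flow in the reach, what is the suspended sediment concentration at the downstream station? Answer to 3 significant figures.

After mixing, C = (1.590·9.900 + 0.2730·211.0) / 1.863 = 73.34/1.863 = 39.37 mg/L.
Half-life 1.03 d → k = ln 2 / 1.03 = 0.6730 d⁻¹.
Applying C = C₀e^(−kt): 39.37 × 0.3267 = 12.86 mg/L.

12.9 mg/L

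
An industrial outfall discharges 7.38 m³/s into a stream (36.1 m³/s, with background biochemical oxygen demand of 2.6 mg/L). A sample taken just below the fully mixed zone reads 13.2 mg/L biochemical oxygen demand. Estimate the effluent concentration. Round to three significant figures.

65.1 mg/L

Mass balance: 36.10·2.600 + 7.380·Cₑ = 43.48·13.20
→ Cₑ = (43.48·13.20 − 36.10·2.600) / 7.380 = 65.05 mg/L.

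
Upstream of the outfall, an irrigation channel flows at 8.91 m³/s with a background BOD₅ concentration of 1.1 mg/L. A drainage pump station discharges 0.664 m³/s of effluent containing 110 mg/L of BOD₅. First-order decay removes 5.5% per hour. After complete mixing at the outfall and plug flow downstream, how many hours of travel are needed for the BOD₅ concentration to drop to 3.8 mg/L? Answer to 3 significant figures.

14.5 h

Flow-weighted average: C = (8.910·1.100 + 0.6640·110.0) / 9.574 = 82.84/9.574 = 8.653 mg/L.
5.5%/h lost → k = −ln(1 − 0.055) = 0.05657 h⁻¹.
8.653·exp(−k·t) = 3.8 → t = ln(8.653/3.8)/k = 52370 s = 14.55 h.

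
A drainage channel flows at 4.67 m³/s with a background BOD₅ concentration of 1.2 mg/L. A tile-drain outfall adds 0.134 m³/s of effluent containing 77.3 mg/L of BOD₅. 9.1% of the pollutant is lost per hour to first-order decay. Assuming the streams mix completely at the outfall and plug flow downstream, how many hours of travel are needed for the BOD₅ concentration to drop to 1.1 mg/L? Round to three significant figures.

11.6 h

Conservation of mass: C = (4.670·1.200 + 0.1340·77.30) / 4.804 = 15.96/4.804 = 3.323 mg/L.
9.1%/h lost → k = −ln(1 − 0.091) = 0.09541 h⁻¹.
3.323·exp(−k·t) = 1.1 → t = ln(3.323/1.1)/k = 41710 s = 11.59 h.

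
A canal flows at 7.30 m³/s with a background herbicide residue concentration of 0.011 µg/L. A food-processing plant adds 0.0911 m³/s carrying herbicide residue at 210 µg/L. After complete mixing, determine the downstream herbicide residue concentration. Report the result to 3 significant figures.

2.60 µg/L

Mass balance: C = (7.300·0.01100 + 0.09110·210.0) / 7.391 = 19.21/7.391 = 2.599 µg/L.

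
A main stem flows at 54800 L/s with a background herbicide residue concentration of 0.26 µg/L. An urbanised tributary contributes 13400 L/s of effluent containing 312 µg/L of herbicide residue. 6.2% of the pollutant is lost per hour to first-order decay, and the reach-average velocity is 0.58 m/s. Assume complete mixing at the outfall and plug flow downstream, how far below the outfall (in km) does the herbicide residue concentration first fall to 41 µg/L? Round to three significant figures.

Conservation of mass: C = (54800·0.2600 + 13400·312.0) / 68200 = 4195000/68200 = 61.51 µg/L.
6.2%/h lost → k = −ln(1 − 0.062) = 0.06401 h⁻¹.
Set 61.51·exp(−k·t) = 41 → t = ln(61.51/41)/k = 22820 s = 6.338 h.
Distance = v·t = 0.58·22820 = 13230 m = 13.23 km.

13.2 km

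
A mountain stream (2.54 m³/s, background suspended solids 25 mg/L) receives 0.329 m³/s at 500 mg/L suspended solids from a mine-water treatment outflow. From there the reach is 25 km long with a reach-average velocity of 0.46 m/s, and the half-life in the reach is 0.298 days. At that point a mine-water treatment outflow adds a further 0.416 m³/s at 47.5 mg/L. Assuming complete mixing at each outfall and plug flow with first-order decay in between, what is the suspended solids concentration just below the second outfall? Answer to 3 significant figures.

22.1 mg/L

Mixed concentration C = ΣQC/ΣQ = (2.540·25.00 + 0.3290·500.0) / 2.869 = 228.0/2.869 = 79.47 mg/L; combined flow 2.869 m³/s.
Travel time t = 25·1000 / 0.46 = 54350 s = 15.10 h.
Half-life 0.298 d → k = ln 2 / 0.298 = 2.326 d⁻¹.
Decay over the reach: 79.47·exp(−kt) = 79.47·0.2315 = 18.40 mg/L.
Second outfall: C = (2.869·18.40 + 0.4160·47.50)/3.285 = 22.08 mg/L.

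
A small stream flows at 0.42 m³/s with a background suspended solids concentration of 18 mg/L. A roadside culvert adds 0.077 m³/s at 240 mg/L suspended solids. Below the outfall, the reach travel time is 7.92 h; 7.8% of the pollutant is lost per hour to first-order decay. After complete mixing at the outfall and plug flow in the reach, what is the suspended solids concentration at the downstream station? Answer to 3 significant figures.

27.5 mg/L

Conservation of mass: C = (0.4200·18.00 + 0.07700·240.0) / 0.4970 = 26.04/0.4970 = 52.39 mg/L.
7.8%/h lost → k = −ln(1 − 0.078) = 0.08121 h⁻¹.
Applying C = C₀e^(−kt): 52.39 × 0.5256 = 27.54 mg/L.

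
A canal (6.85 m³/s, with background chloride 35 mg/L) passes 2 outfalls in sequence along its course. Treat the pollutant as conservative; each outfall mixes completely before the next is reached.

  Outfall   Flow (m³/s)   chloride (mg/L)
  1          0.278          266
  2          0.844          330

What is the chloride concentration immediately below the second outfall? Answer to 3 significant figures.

74.3 mg/L

Below outfall 1: Q → 7.128 m³/s, C = (6.850·35.00 + 0.2780·266.0)/7.128 = 44.01 mg/L.
Below outfall 2: Q → 7.972 m³/s, C = (7.128·44.01 + 0.8440·330.0)/7.972 = 74.29 mg/L.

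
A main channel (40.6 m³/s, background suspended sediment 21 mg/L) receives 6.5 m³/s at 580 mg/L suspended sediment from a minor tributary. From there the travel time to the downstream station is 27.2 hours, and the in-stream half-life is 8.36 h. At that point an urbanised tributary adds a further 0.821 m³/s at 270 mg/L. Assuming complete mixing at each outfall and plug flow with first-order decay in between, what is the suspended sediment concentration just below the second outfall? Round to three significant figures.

Mass balance: C = (40.60·21.00 + 6.500·580.0) / 47.10 = 4623/47.10 = 98.14 mg/L; combined flow 47.10 m³/s.
Half-life 8.36 h → k = ln 2 / 8.36 = 0.08291 h⁻¹ = 1.990 d⁻¹.
Decay over the reach: 98.14·exp(−kt) = 98.14·0.1049 = 10.29 mg/L.
Second outfall: C = (47.10·10.29 + 0.8210·270.0)/47.92 = 14.74 mg/L.

14.7 mg/L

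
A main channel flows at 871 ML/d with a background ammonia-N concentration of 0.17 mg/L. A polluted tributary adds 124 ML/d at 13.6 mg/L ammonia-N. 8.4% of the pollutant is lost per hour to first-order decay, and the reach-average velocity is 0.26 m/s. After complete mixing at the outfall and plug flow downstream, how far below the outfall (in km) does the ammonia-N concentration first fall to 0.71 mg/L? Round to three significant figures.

10.2 km

Flow-weighted average: C = (871.0·0.1700 + 124.0·13.60) / 995.0 = 1834/995.0 = 1.844 mg/L.
8.4%/h lost → k = −ln(1 − 0.084) = 0.08774 h⁻¹.
Set 1.844·exp(−k·t) = 0.71 → t = ln(1.844/0.71)/k = 39150 s = 10.88 h.
Distance = v·t = 0.26·39150 = 10180 m = 10.18 km.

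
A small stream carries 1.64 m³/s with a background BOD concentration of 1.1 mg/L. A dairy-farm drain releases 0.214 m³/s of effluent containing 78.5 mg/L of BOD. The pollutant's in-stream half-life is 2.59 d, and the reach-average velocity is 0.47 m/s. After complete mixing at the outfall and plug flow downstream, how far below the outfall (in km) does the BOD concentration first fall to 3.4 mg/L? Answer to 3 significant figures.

164 km

Conservation of mass: C = (1.640·1.100 + 0.2140·78.50) / 1.854 = 18.60/1.854 = 10.03 mg/L.
Half-life 2.59 d → k = ln 2 / 2.59 = 0.2676 d⁻¹.
Set 10.03·exp(−k·t) = 3.4 → t = ln(10.03/3.4)/k = 349400 s = 97.05 h.
Distance = v·t = 0.47·349400 = 164200 m = 164.2 km.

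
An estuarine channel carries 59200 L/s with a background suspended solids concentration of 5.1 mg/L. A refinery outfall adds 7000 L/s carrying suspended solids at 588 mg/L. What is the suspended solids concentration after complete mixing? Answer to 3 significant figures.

Mass balance: C = (59200·5.100 + 7000·588.0) / 66200 = 4418000/66200 = 66.74 mg/L.

66.7 mg/L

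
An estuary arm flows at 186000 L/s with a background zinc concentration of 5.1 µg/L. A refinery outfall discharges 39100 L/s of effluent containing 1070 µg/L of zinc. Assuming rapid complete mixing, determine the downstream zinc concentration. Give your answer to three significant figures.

After mixing, C = (186000·5.100 + 39100·1070) / 225100 = 42790000/225100 = 190.1 µg/L.

190 µg/L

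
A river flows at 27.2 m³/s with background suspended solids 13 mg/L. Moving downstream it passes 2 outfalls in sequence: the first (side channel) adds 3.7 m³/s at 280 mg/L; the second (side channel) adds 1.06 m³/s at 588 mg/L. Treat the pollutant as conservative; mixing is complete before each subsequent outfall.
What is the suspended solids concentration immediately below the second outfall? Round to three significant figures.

Below outfall 1: Q → 30.90 m³/s, C = (27.20·13.00 + 3.700·280.0)/30.90 = 44.97 mg/L.
Below outfall 2: Q → 31.96 m³/s, C = (30.90·44.97 + 1.060·588.0)/31.96 = 62.98 mg/L.

63.0 mg/L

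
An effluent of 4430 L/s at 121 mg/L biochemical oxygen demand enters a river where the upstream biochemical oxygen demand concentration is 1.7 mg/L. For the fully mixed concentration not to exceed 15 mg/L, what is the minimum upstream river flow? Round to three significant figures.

Set C_mix = 15: (Q·1.700 + 4430·121.0) / (Q + 4430) = 15
→ Q = 4430·(121.0 − 15)/(15 − 1.700) = 35310 L/s.

35300 L/s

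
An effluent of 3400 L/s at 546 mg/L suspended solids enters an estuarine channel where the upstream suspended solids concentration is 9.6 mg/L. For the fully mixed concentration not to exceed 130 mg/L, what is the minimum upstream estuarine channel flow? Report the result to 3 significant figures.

Set C_mix = 130: (Q·9.600 + 3400·546.0) / (Q + 3400) = 130
→ Q = 3400·(546.0 − 130)/(130 − 9.600) = 11750 L/s.

11700 L/s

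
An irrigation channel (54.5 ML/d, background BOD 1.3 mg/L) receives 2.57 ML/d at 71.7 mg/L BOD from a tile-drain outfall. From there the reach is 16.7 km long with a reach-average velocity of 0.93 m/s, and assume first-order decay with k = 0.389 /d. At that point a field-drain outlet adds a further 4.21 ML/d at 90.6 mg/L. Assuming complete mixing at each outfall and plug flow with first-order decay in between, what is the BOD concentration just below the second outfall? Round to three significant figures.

After mixing, C = (54.50·1.300 + 2.570·71.70) / 57.07 = 255.1/57.07 = 4.470 mg/L; combined flow 57.07 ML/d.
Travel time t = 16.7·1000 / 0.93 = 17960 s = 4.988 h.
Applying C = C₀e^(−kt): 4.470 × 0.9223 = 4.123 mg/L.
Second outfall: C = (57.07·4.123 + 4.210·90.60)/61.28 = 10.06 mg/L.

10.1 mg/L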